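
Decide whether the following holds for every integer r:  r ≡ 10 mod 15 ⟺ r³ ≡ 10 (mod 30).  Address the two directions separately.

(⇒) This fails: take r = 25. Then 25 ≡ 10 (mod 15), but 25³ = 15625 ≡ 25 (mod 30), not 10.

(⇐) Conversely, the residues r modulo 30 with r³ ≡ 10 (mod 30) are exactly {10}, and each is ≡ 10 (mod 15).

Only the converse holds.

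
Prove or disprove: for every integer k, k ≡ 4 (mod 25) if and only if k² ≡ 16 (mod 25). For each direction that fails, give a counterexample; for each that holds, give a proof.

[⇐] This fails: take k = 21. Then 21² = 441 ≡ 16 (mod 25), yet 21 ≡ 21 (mod 25), not 4.

[⇒] Suppose k ≡ 4 (mod 25). Write k = 25j + 4. Then (25j + 4)² = 625j² + 200j + 16 = 25(25j² + 8j) + 16, so k² ≡ 16 (mod 25).

Not equivalent: only (⇒) holds.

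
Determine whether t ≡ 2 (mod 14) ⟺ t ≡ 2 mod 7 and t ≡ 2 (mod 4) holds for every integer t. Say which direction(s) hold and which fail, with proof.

(⇐) If t ≡ 2 (mod 7) and t ≡ 2 (mod 4), then by the Chinese remainder theorem t ≡ 2 (mod 28). Since 2 ≡ 2 (mod 14) and 14 ∣ 28, we get t ≡ 2 (mod 14).

(⇒) This fails: t = 16 gives 16 ≡ 2 (mod 14) but 16 ≡ 0 (mod 4), so the conjunction on the right does not hold.

Only the reverse direction holds.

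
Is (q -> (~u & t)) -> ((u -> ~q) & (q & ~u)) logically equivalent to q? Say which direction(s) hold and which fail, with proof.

(→) Assume the antecedent. If u is true, the antecedent forces (u = T, q = T, t = F) or (u = T, q = T, t = T), and q holds there. If u is false, the antecedent forces (u = F, q = T, t = F) or (u = F, q = T, t = T), and q holds there. Either way q holds.

(←) Assume the antecedent. If u is true, the antecedent forces (u = T, q = T, t = F) or (u = T, q = T, t = T), and the consequent holds there. If u is false, the antecedent forces (u = F, q = T, t = F) or (u = F, q = T, t = T), and the consequent holds there. Either way the consequent holds.

Both implications hold.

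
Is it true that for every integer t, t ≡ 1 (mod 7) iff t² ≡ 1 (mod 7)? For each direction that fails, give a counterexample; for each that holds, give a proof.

[⇒] Suppose t ≡ 1 (mod 7). Write t = 7j + 1. Then (7j + 1)² = 49j² + 14j + 1 = 7(7j² + 2j) + 1, so t² ≡ 1 (mod 7).

[⇐] This fails: take t = 6. Then 6² = 36 ≡ 1 (mod 7), yet 6 ≡ 6 (mod 7), not 1.

Only the forward direction holds.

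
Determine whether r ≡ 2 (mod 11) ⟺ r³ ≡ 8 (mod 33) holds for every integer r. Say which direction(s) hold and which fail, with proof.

(→) This fails: take r = 13. Then 13 ≡ 2 (mod 11), but 13³ = 2197 ≡ 19 (mod 33), not 8.

(←) Conversely, the residues r modulo 33 with r³ ≡ 8 (mod 33) are exactly {2}, and each is ≡ 2 (mod 11).

Only the reverse direction holds.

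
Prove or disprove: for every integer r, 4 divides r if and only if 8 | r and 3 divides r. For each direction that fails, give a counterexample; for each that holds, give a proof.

(⟹) This fails: take r = 4. Certainly 4 ∣ 4, but 8 ∤ 4.

(⟸) Suppose 8 ∣ r and 3 ∣ r. Any common multiple of 8 and 3 is a multiple of their lcm; here gcd(8, 3) = 1, so lcm(8, 3) = 8·3 = 24, so 24 ∣ r. Since 4 ∣ 24, it follows that 4 ∣ r.

The forward direction fails; the converse holds.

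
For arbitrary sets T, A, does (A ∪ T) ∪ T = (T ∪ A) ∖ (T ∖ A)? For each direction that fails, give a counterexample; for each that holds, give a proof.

The sets are not equal: only the reverse inclusion holds.

Forward inclusion. This inclusion fails. Take T = {1}, A = ∅; then 1 ∈ (A ∪ T) ∪ T but 1 ∉ (T ∪ A) ∖ (T ∖ A).

Reverse inclusion. Let x ∈ (T ∪ A) ∖ (T ∖ A). Then either x ∈ A and x ∉ T; or x ∈ T ∩ A. In each case x ∈ (A ∪ T) ∪ T, so (T ∪ A) ∖ (T ∖ A) ⊆ (A ∪ T) ∪ T.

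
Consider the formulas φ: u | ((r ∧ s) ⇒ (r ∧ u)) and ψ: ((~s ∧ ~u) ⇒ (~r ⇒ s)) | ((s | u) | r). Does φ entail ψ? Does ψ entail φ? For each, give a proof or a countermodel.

[⇒] This fails. Under s = F, r = F, u = F, the left side is true but the right side is false.

[⇐] This fails. Under s = T, r = T, u = F, the left side is false but the right side is true.

Neither direction holds.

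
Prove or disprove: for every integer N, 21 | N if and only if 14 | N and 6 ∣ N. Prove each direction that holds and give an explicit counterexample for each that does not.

Only the converse holds.

Forward direction. This fails: take N = 21. Certainly 21 ∣ 21, but 14 ∤ 21.

Converse. Suppose 14 ∣ N and 6 ∣ N. Any common multiple of 14 and 6 is a multiple of their lcm; here lcm(14, 6) = 14·6/gcd(14, 6) = 84/2 = 42, so 42 ∣ N. Since 21 ∣ 42, it follows that 21 ∣ N.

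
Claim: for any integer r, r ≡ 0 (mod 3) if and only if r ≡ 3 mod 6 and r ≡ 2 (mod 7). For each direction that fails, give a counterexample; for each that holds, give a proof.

The forward direction fails; the converse holds.

(⇒) This fails: r = 0 gives 0 ≡ 0 (mod 3) but 0 ≡ 0 (mod 6), so the conjunction on the right does not hold.

(⇐) Conversely, if r ≡ 3 (mod 6) and r ≡ 2 (mod 7), then by the Chinese remainder theorem r ≡ 9 (mod 42). Since 9 ≡ 0 (mod 3) and 3 ∣ 42, we get r ≡ 0 (mod 3).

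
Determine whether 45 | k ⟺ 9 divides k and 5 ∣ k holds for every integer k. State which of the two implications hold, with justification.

The biconditional holds.

Converse. Suppose 9 ∣ k and 5 ∣ k. Any common multiple of 9 and 5 is a multiple of their lcm; here gcd(9, 5) = 1, so lcm(9, 5) = 9·5 = 45, so 45 ∣ k.

Forward direction. If 45 ∣ k, write k = 45q. Since 45 = 5·9, k = 9·(5q), so 9 ∣ k; and since 45 = 9·5, k = 5·(9q), so 5 ∣ k.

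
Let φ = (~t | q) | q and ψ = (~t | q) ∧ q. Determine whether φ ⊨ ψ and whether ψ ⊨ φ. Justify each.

[⇒] This fails. Under t = F, q = F, the left side is true but the right side is false.

[⇐] Assume the antecedent. If t is true, the antecedent forces (t = T, q = T), and (~t | q) | q holds there. If t is false, (~t | q) | q reduces to true regardless of the other variables. Either way (~t | q) | q holds.

Not equivalent: only (⇐) holds.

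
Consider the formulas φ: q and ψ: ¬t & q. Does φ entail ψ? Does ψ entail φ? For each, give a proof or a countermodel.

Only the converse holds.

(→) This fails. Under q = T, t = T, the left side is true but the right side is false.

(←) Assume the antecedent. If q is true, q reduces to true regardless of the other variables. If q is false, the antecedent cannot hold. Either way q holds.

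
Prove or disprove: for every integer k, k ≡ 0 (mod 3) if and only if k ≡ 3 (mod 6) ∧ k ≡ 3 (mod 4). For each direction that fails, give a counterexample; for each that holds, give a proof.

[⇐] If k ≡ 3 (mod 6) and k ≡ 3 (mod 4), then by the Chinese remainder theorem k ≡ 3 (mod 12). Since 3 ≡ 0 (mod 3) and 3 ∣ 12, we get k ≡ 0 (mod 3).

[⇒] This fails: k = 0 gives 0 ≡ 0 (mod 3) but 0 ≡ 0 (mod 6), so the conjunction on the right does not hold.

Not equivalent: only (⇐) holds.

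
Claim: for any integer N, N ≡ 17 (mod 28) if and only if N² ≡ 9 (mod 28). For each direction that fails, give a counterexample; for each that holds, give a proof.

(⇒) Suppose N ≡ 17 (mod 28). Write N = 28j + 17. Then (28j + 17)² = 784j² + 952j + 289 = 28(28j² + 34j + 10) + 9, so N² ≡ 9 (mod 28).

(⇐) This fails: take N = 3. Then 3² = 9 ≡ 9 (mod 28), yet 3 ≡ 3 (mod 28), not 17.

(⇒) holds; (⇐) fails.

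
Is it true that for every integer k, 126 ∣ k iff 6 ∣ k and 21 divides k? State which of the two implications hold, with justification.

The forward direction holds; the converse fails.

(→) If 126 ∣ k, write k = 126q. Since 126 = 21·6, k = 6·(21q), so 6 ∣ k; and since 126 = 6·21, k = 21·(6q), so 21 ∣ k.

(←) This fails: take k = 42. Both 6 ∣ 42 and 21 ∣ 42, yet 42 is not a multiple of 126 (since 42 = 0·126 + 42), so 126 ∤ 42.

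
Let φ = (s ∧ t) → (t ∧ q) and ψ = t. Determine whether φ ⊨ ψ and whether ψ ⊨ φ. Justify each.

(⇒) fails and (⇐) fails.

[⇒] This fails. Under t = F, s = F, q = F, the left side is true but the right side is false.

[⇐] This fails. Under t = T, s = T, q = F, the left side is false but the right side is true.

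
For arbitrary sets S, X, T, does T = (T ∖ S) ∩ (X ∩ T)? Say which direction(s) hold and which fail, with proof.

Only the reverse inclusion holds.

(⊇) Let x ∈ (T ∖ S) ∩ (X ∩ T). Then x ∈ X ∩ T and x ∉ S, from which x ∈ T.

(⊆) This inclusion fails. Take S = ∅, X = ∅, T = {1}; then 1 ∈ T but 1 ∉ (T ∖ S) ∩ (X ∩ T).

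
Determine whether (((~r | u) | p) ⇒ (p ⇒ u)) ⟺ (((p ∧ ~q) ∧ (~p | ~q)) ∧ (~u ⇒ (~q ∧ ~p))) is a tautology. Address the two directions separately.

[⇒] This fails. Under p = F, u = F, r = F, q = F, the left side is true but the right side is false.

[⇐] Assume the antecedent. If p is true, the antecedent forces (p = T, u = T, r = F, q = F) or (p = T, u = T, r = T, q = F), and ((~r | u) | p) ⇒ (p ⇒ u) holds there. If p is false, the antecedent cannot hold. Either way ((~r | u) | p) ⇒ (p ⇒ u) holds.

Only the reverse direction holds.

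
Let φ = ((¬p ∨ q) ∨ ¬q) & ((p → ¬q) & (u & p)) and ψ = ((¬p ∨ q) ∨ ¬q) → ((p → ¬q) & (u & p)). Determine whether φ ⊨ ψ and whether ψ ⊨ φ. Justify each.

(⟹) Assume the antecedent. If p is true, the antecedent forces (p = T, q = F, u = T), and the consequent holds there. If p is false, the antecedent cannot hold. Either way the consequent holds.

(⟸) Assume the antecedent. If p is true, the antecedent forces (p = T, q = F, u = T), and the consequent holds there. If p is false, the antecedent cannot hold. Either way the consequent holds.

Both implications hold.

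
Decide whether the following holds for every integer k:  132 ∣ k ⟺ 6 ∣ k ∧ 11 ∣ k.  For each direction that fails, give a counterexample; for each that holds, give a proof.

(⇒) If 132 ∣ k, write k = 132q. Since 132 = 22·6, k = 6·(22q), so 6 ∣ k; and since 132 = 12·11, k = 11·(12q), so 11 ∣ k.

(⇐) This fails: take k = 66. Both 6 ∣ 66 and 11 ∣ 66, yet 66 is not a multiple of 132 (since 66 = 0·132 + 66), so 132 ∤ 66.

Only the forward direction holds.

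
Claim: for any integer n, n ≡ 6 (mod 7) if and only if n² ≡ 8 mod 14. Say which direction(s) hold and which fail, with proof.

[⇒] This fails: take n = 13. Then 13 ≡ 6 (mod 7), but 13² = 169 ≡ 1 (mod 14), not 8.

[⇐] This fails: take n = 8. Then 8² = 64 ≡ 8 (mod 14), yet 8 ≡ 1 (mod 7), not 6.

Both directions fail.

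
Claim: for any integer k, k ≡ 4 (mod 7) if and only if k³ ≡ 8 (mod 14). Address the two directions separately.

(⇒) fails and (⇐) fails.

(⇒) This fails: take k = 11. Then 11 ≡ 4 (mod 7), but 11³ = 1331 ≡ 1 (mod 14), not 8.

(⇐) This fails: take k = 2. Then 2³ = 8 ≡ 8 (mod 14), yet 2 ≡ 2 (mod 7), not 4.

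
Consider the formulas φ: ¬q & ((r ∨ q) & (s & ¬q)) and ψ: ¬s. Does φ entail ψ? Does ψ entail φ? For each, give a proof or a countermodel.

Neither implication holds.

Forward direction. This fails. Under q = F, s = T, r = T, the left side is true but the right side is false.

Converse. This fails. Under q = F, s = F, r = F, the left side is false but the right side is true.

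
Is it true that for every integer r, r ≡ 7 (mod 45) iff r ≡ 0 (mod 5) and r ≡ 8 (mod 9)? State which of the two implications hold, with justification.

Forward direction. This fails: r = 7 gives 7 ≡ 7 (mod 45) but 7 ≡ 2 (mod 5), so the conjunction on the right does not hold.

Converse. This fails: r = 35 satisfies both congruences on the right (35 ≡ 0 mod 5 and 35 ≡ 8 mod 9) yet 35 ≡ 35 (mod 45), not 7.

Neither direction holds.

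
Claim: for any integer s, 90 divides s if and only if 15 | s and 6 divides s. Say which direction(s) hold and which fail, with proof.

(←) This fails: take s = 30. Both 15 ∣ 30 and 6 ∣ 30, yet 30 is not a multiple of 90 (since 30 = 0·90 + 30), so 90 ∤ 30.

(→) If 90 ∣ s, write s = 90q. Since 90 = 6·15, s = 15·(6q), so 15 ∣ s; and since 90 = 15·6, s = 6·(15q), so 6 ∣ s.

Not equivalent: only (⇒) holds.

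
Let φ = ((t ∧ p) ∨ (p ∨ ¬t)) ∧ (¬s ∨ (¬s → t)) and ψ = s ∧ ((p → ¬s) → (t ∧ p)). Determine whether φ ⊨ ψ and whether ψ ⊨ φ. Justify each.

[⇒] This fails. Under s = F, t = F, p = F, the left side is true but the right side is false.

[⇐] Assume the antecedent. If s is true, the antecedent forces (s = T, t = F, p = T) or (s = T, t = T, p = T), and the consequent holds there. If s is false, the antecedent cannot hold. Either way the consequent holds.

Only the reverse direction holds.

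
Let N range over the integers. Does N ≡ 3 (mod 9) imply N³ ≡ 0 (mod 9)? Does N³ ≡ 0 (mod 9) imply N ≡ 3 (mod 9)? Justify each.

Only the forward implication holds.

Forward direction. Suppose N ≡ 3 (mod 9). Write N = 9j + 3. Then (9j + 3)³ = 729j³ + 729j² + 243j + 27 = 9(81j³ + 81j² + 27j + 3) + 0, so N³ ≡ 0 (mod 9).

Converse. This fails: take N = 0. Then 0³ = 0 ≡ 0 (mod 9), yet 0 ≡ 0 (mod 9), not 3.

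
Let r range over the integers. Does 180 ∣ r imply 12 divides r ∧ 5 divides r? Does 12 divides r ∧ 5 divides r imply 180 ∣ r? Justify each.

(←) This fails: take r = 60. Both 12 ∣ 60 and 5 ∣ 60, yet 60 is not a multiple of 180 (since 60 = 0·180 + 60), so 180 ∤ 60.

(→) If 180 ∣ r, write r = 180q. Since 180 = 15·12, r = 12·(15q), so 12 ∣ r; and since 180 = 36·5, r = 5·(36q), so 5 ∣ r.

Only the forward implication holds.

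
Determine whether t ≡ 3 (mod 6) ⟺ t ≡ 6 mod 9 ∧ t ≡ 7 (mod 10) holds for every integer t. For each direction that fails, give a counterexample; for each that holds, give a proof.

(⟹) This fails: t = 33 gives 33 ≡ 3 (mod 6) but 33 ≡ 3 (mod 10), so the conjunction on the right does not hold.

(⟸) Conversely, if t ≡ 6 (mod 9) and t ≡ 7 (mod 10), then by the Chinese remainder theorem t ≡ 87 (mod 90). Since 87 ≡ 3 (mod 6) and 6 ∣ 90, we get t ≡ 3 (mod 6).

The forward direction fails; the converse holds.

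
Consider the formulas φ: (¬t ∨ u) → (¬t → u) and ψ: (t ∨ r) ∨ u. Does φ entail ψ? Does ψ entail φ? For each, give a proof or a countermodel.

The forward direction holds; the converse fails.

(←) This fails. Under t = F, r = T, u = F, the left side is false but the right side is true.

(→) Assume the antecedent. If t is true, (t ∨ r) ∨ u reduces to true regardless of the other variables. If t is false, the antecedent forces (t = F, r = F, u = T) or (t = F, r = T, u = T), and (t ∨ r) ∨ u holds there. Either way (t ∨ r) ∨ u holds.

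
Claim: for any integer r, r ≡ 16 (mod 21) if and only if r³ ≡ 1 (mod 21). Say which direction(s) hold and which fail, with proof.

Only the forward direction holds.

(→) Suppose r ≡ 16 (mod 21). Write r = 21j + 16. Then (21j + 16)³ = 9261j³ + 21168j² + 16128j + 4096 = 21(441j³ + 1008j² + 768j + 195) + 1, so r³ ≡ 1 (mod 21).

(←) This fails: take r = 1. Then 1³ = 1 ≡ 1 (mod 21), yet 1 ≡ 1 (mod 21), not 16.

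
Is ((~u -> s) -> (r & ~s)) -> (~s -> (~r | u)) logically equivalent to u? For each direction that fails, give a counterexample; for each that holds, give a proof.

The forward direction fails; the converse holds.

(⇒) This fails. Under u = F, r = F, s = F, the left side is true but the right side is false.

(⇐) Assume the antecedent. If u is true, the consequent reduces to true regardless of the other variables. If u is false, the antecedent cannot hold. Either way the consequent holds.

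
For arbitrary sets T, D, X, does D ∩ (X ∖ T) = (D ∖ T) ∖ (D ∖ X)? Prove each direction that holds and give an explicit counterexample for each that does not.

(⟹) Let x ∈ D ∩ (X ∖ T). Then x ∈ D ∩ X and x ∉ T, from which x ∈ (D ∖ T) ∖ (D ∖ X).

(⟸) Let x ∈ (D ∖ T) ∖ (D ∖ X). Then x ∈ D ∩ X and x ∉ T, from which x ∈ D ∩ (X ∖ T).

The two sets are equal.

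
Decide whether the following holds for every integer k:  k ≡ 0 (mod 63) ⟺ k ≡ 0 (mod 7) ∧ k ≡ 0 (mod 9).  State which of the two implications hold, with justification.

Equivalent; both directions hold.

(→) Suppose k ≡ 0 (mod 63); write k = 63j + 0. Since 7 ∣ 63, reducing mod 7 gives k ≡ 0 (mod 7); since 9 ∣ 63, reducing mod 9 gives k ≡ 0 (mod 9).

(←) Conversely, if k ≡ 0 (mod 7) and k ≡ 0 (mod 9), then by the Chinese remainder theorem k ≡ 0 (mod 63). This is exactly k ≡ 0 (mod 63).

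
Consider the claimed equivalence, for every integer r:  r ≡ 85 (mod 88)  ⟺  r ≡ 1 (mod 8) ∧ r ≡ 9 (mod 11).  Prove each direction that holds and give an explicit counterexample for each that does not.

[⇒] This fails: r = 85 gives 85 ≡ 85 (mod 88) but 85 ≡ 5 (mod 8), so the conjunction on the right does not hold.

[⇐] This fails: r = 9 satisfies both congruences on the right (9 ≡ 1 mod 8 and 9 ≡ 9 mod 11) yet 9 ≡ 9 (mod 88), not 85.

(⇒) fails and (⇐) fails.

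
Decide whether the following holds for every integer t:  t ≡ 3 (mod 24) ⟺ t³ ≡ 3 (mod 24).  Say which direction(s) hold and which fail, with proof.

Both directions hold.

(→) Suppose t ≡ 3 (mod 24). Write t = 24j + 3. Then (24j + 3)³ = 13824j³ + 5184j² + 648j + 27 = 24(576j³ + 216j² + 27j + 1) + 3, so t³ ≡ 3 (mod 24).

(←) Conversely, suppose t³ ≡ 3 (mod 24). The only residue r in {0, …, 23} with r³ ≡ 3 (mod 24) is r = 3, so t ≡ 3 (mod 24).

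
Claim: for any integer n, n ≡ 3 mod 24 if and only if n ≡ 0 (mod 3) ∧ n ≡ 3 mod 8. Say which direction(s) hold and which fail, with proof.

Both directions hold.

(→) Suppose n ≡ 3 (mod 24); write n = 24j + 3. Since 3 ∣ 24, reducing mod 3 gives n ≡ 3 ≡ 0 (mod 3); since 8 ∣ 24, reducing mod 8 gives n ≡ 3 (mod 8).

(←) Conversely, if n ≡ 0 (mod 3) and n ≡ 3 (mod 8), then by the Chinese remainder theorem n ≡ 3 (mod 24). This is exactly n ≡ 3 (mod 24).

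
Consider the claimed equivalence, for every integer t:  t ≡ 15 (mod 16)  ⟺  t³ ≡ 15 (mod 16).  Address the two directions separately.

(⟹) Suppose t ≡ 15 (mod 16). Write t = 16j + 15. Then (16j + 15)³ = 4096j³ + 11520j² + 10800j + 3375 = 16(256j³ + 720j² + 675j + 210) + 15, so t³ ≡ 15 (mod 16).

(⟸) Conversely, suppose t³ ≡ 15 (mod 16). The only residue r in {0, …, 15} with r³ ≡ 15 (mod 16) is r = 15, so t ≡ 15 (mod 16).

The biconditional holds.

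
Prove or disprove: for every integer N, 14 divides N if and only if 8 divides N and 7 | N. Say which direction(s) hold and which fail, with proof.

(⟹) This fails: take N = 14. Certainly 14 ∣ 14, but 8 ∤ 14.

(⟸) Suppose 8 ∣ N and 7 ∣ N. Any common multiple of 8 and 7 is a multiple of their lcm; here gcd(8, 7) = 1, so lcm(8, 7) = 8·7 = 56, so 56 ∣ N. Since 14 ∣ 56, it follows that 14 ∣ N.

Only the converse holds.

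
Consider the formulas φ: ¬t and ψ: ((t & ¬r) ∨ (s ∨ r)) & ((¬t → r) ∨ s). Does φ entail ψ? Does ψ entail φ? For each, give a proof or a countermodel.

Both directions fail.

(⟹) This fails. Under t = F, r = F, s = F, the left side is true but the right side is false.

(⟸) This fails. Under t = T, r = F, s = F, the left side is false but the right side is true.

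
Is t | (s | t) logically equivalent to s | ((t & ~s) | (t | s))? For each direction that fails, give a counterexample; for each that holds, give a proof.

Both directions hold.

Forward direction. Assume the antecedent. If t is true, s | ((t & ~s) | (t | s)) reduces to true regardless of the other variables. If t is false, the antecedent forces (t = F, s = T), and s | ((t & ~s) | (t | s)) holds there. Either way s | ((t & ~s) | (t | s)) holds.

Converse. Assume the antecedent. If t is true, t | (s | t) reduces to true regardless of the other variables. If t is false, the antecedent forces (t = F, s = T), and t | (s | t) holds there. Either way t | (s | t) holds.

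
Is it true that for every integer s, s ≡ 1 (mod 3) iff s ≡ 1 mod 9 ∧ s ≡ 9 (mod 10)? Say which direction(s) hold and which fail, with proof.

Only the reverse direction holds.

(⟹) This fails: s = 1 gives 1 ≡ 1 (mod 3) but 1 ≡ 1 (mod 10), so the conjunction on the right does not hold.

(⟸) Conversely, if s ≡ 1 (mod 9) and s ≡ 9 (mod 10), then by the Chinese remainder theorem s ≡ 19 (mod 90). Since 19 ≡ 1 (mod 3) and 3 ∣ 90, we get s ≡ 1 (mod 3).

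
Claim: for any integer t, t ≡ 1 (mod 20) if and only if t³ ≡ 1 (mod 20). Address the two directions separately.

Equivalent; both directions hold.

(⟹) Suppose t ≡ 1 (mod 20). Write t = 20j + 1. Then (20j + 1)³ = 8000j³ + 1200j² + 60j + 1 = 20(400j³ + 60j² + 3j) + 1, so t³ ≡ 1 (mod 20).

(⟸) Conversely, suppose t³ ≡ 1 (mod 20). The only residue r in {0, …, 19} with r³ ≡ 1 (mod 20) is r = 1, so t ≡ 1 (mod 20).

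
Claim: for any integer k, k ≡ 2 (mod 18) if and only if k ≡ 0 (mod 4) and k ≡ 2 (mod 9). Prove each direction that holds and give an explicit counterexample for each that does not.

(⇒) fails; (⇐) holds.

[⇒] This fails: k = 2 gives 2 ≡ 2 (mod 18) but 2 ≡ 2 (mod 4), so the conjunction on the right does not hold.

[⇐] Conversely, if k ≡ 0 (mod 4) and k ≡ 2 (mod 9), then by the Chinese remainder theorem k ≡ 20 (mod 36). Since 20 ≡ 2 (mod 18) and 18 ∣ 36, we get k ≡ 2 (mod 18).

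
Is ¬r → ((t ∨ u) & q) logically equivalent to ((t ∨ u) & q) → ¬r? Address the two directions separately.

[⇒] This fails. Under r = T, q = T, t = T, u = F, the left side is true but the right side is false.

[⇐] This fails. Under r = F, q = F, t = F, u = F, the left side is false but the right side is true.

Neither implication holds.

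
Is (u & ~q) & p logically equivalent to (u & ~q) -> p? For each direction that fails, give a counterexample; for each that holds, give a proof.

Only the forward direction holds.

(←) This fails. Under q = F, p = F, u = F, the left side is false but the right side is true.

(→) Assume the antecedent. If q is true, the antecedent cannot hold. If q is false, the antecedent forces (q = F, p = T, u = T), and (u & ~q) -> p holds there. Either way (u & ~q) -> p holds.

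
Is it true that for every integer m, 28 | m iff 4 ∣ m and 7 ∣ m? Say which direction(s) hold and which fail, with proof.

Both directions hold; the statement is true.

(⇐) Suppose 4 ∣ m and 7 ∣ m. Any common multiple of 4 and 7 is a multiple of their lcm; here gcd(4, 7) = 1, so lcm(4, 7) = 4·7 = 28, so 28 ∣ m.

(⇒) If 28 ∣ m, write m = 28q. Since 28 = 7·4, m = 4·(7q), so 4 ∣ m; and since 28 = 4·7, m = 7·(4q), so 7 ∣ m.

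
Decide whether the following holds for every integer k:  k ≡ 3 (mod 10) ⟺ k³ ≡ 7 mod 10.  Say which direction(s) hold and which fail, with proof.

The biconditional holds.

(⟹) Suppose k ≡ 3 (mod 10). Write k = 10j + 3. Then (10j + 3)³ = 1000j³ + 900j² + 270j + 27 = 10(100j³ + 90j² + 27j + 2) + 7, so k³ ≡ 7 (mod 10).

(⟸) For the converse, argue contrapositively. If k ≢ 3 (mod 10), then k is congruent to one of 0, 1, 2, 4, 5, 6, 7, 8, 9 modulo 10, and these give k³ ≡ 0, 1, 8, 4, 5, 6, 3, 2, 9 respectively — never 7.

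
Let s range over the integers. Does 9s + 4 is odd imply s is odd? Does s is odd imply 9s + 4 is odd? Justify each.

(⇒) Suppose 9s + 4 is odd. Since 9 is odd, 9s and s have the same parity, so 9s + 4 ≡ s + 4 (mod 2). As 4 is even, 9s + 4 is odd exactly when s is odd. Thus s is odd.

(⇐) Conversely, suppose s is odd; write s = 2j + 1. Then 9s + 4 = 9·(2j + 1) + 4 = 2·9j + 13, which is odd.

Both directions hold; the statement is true.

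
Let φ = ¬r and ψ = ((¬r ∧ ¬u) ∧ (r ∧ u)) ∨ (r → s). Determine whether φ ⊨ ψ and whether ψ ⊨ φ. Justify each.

The forward direction holds; the converse fails.

Forward direction. Assume the antecedent. If s is true, the consequent reduces to true regardless of the other variables. If s is false, the antecedent forces (s = F, u = F, r = F) or (s = F, u = T, r = F), and the consequent holds there. Either way the consequent holds.

Converse. This fails. Under s = T, u = F, r = T, the left side is false but the right side is true.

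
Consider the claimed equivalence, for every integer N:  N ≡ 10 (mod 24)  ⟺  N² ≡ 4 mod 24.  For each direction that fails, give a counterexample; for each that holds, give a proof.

(⇒) holds; (⇐) fails.

(⇐) This fails: take N = 2. Then 2² = 4 ≡ 4 (mod 24), yet 2 ≡ 2 (mod 24), not 10.

(⇒) Suppose N ≡ 10 (mod 24). Write N = 24j + 10. Then (24j + 10)² = 576j² + 480j + 100 = 24(24j² + 20j + 4) + 4, so N² ≡ 4 (mod 24).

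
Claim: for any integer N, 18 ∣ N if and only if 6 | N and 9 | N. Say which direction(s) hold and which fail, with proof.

[⇒] If 18 ∣ N, write N = 18q. Since 18 = 3·6, N = 6·(3q), so 6 ∣ N; and since 18 = 2·9, N = 9·(2q), so 9 ∣ N.

[⇐] Suppose 6 ∣ N and 9 ∣ N. Any common multiple of 6 and 9 is a multiple of their lcm; here lcm(6, 9) = 6·9/gcd(6, 9) = 54/3 = 18, so 18 ∣ N.

The biconditional holds.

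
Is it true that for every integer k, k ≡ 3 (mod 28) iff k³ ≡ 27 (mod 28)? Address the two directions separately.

The forward direction holds; the converse fails.

[⇒] Suppose k ≡ 3 (mod 28). Write k = 28j + 3. Then (28j + 3)³ = 21952j³ + 7056j² + 756j + 27 = 28(784j³ + 252j² + 27j) + 27, so k³ ≡ 27 (mod 28).

[⇐] This fails: take k = 19. Then 19³ = 6859 ≡ 27 (mod 28), yet 19 ≡ 19 (mod 28), not 3.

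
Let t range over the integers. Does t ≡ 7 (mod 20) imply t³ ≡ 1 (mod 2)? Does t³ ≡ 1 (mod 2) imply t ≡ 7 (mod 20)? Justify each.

(⇒) holds; (⇐) fails.

Converse. This fails: take t = 1. Then 1³ = 1 ≡ 1 (mod 2), yet 1 ≡ 1 (mod 20), not 7.

Forward direction. Suppose t ≡ 7 (mod 20). Then t³ ≡ 7³ = 343 (mod 20), and since 2 ∣ 20, also t³ ≡ 1 (mod 2).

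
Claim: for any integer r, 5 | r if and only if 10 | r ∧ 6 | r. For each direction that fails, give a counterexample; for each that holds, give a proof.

(→) This fails: take r = 5. Certainly 5 ∣ 5, but 10 ∤ 5.

(←) Suppose 10 ∣ r and 6 ∣ r. Any common multiple of 10 and 6 is a multiple of their lcm; here lcm(10, 6) = 10·6/gcd(10, 6) = 60/2 = 30, so 30 ∣ r. Since 5 ∣ 30, it follows that 5 ∣ r.

The forward direction fails; the converse holds.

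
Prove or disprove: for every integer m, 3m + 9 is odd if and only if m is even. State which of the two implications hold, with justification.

Forward direction. Suppose 3m + 9 is odd. Since 3 is odd, 3m and m have the same parity, so 3m + 9 ≡ m + 9 (mod 2). As 9 is odd, 3m + 9 is odd exactly when m is even. Thus m is even.

Converse. Suppose m is even; write m = 2j. Then 3m + 9 = 3·(2j) + 9 = 2·3j + 9, which is odd.

Both implications hold.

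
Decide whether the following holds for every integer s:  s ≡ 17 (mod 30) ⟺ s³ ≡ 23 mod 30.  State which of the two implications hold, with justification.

Both implications hold.

(→) Suppose s ≡ 17 (mod 30). Write s = 30j + 17. Then (30j + 17)³ = 27000j³ + 45900j² + 26010j + 4913 = 30(900j³ + 1530j² + 867j + 163) + 23, so s³ ≡ 23 (mod 30).

(←) Conversely, suppose s³ ≡ 23 (mod 30). The only residue r in {0, …, 29} with r³ ≡ 23 (mod 30) is r = 17, so s ≡ 17 (mod 30).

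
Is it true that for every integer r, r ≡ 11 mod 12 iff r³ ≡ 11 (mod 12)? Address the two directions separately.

Both directions hold; the statement is true.

[⇐] Suppose r³ ≡ 11 (mod 12). The only residue r in {0, …, 11} with r³ ≡ 11 (mod 12) is r = 11, so r ≡ 11 (mod 12).

[⇒] Suppose r ≡ 11 mod 12. Write r = 12j + 11. Then (12j + 11)³ = 1728j³ + 4752j² + 4356j + 1331 = 12(144j³ + 396j² + 363j + 110) + 11, so r³ ≡ 11 (mod 12).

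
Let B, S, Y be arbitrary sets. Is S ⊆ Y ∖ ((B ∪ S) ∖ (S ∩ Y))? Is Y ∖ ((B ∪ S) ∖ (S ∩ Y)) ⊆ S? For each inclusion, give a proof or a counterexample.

(⊆) This inclusion fails. Take B = ∅, S = {1}, Y = ∅; then 1 ∈ S but 1 ∉ Y ∖ ((B ∪ S) ∖ (S ∩ Y)).

(⊇) This inclusion fails. Take B = ∅, S = ∅, Y = {1}; then 1 ∈ Y ∖ ((B ∪ S) ∖ (S ∩ Y)) but 1 ∉ S.

Both inclusions fail.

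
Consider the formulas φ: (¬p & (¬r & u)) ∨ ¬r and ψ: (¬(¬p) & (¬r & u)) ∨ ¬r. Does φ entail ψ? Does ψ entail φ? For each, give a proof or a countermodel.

Forward direction. Assume the antecedent. If r is true, the antecedent cannot hold. If r is false, (¬(¬p) & (¬r & u)) ∨ ¬r reduces to true regardless of the other variables. Either way (¬(¬p) & (¬r & u)) ∨ ¬r holds.

Converse. Assume the antecedent. If r is true, the antecedent cannot hold. If r is false, (¬p & (¬r & u)) ∨ ¬r reduces to true regardless of the other variables. Either way (¬p & (¬r & u)) ∨ ¬r holds.

Equivalent; both directions hold.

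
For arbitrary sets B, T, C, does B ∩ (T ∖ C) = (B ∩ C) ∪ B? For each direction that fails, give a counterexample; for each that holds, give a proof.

Forward inclusion. Let x ∈ B ∩ (T ∖ C). Then x ∈ B ∩ T and x ∉ C, from which x ∈ (B ∩ C) ∪ B.

Reverse inclusion. This inclusion fails. Take B = {1}, T = ∅, C = ∅; then 1 ∈ (B ∩ C) ∪ B but 1 ∉ B ∩ (T ∖ C).

The sets are not equal: only the forward inclusion holds.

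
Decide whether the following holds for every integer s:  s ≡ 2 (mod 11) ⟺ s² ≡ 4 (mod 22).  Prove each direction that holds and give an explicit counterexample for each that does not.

Both directions fail.

[⇒] This fails: take s = 13. Then 13 ≡ 2 (mod 11), but 13² = 169 ≡ 15 (mod 22), not 4.

[⇐] This fails: take s = 20. Then 20² = 400 ≡ 4 (mod 22), yet 20 ≡ 9 (mod 11), not 2.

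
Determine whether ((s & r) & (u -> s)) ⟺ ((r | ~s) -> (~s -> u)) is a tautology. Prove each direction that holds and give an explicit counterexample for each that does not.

(⟹) Assume the antecedent. If r is true, the antecedent forces (r = T, s = T, u = F) or (r = T, s = T, u = T), and (r | ~s) -> (~s -> u) holds there. If r is false, the antecedent cannot hold. Either way (r | ~s) -> (~s -> u) holds.

(⟸) This fails. Under r = F, s = T, u = F, the left side is false but the right side is true.

Only the forward direction holds.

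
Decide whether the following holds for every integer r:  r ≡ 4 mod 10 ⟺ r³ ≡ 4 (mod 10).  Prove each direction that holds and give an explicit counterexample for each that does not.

Both directions hold.

[⇒] Suppose r ≡ 4 mod 10. Write r = 10j + 4. Then (10j + 4)³ = 1000j³ + 1200j² + 480j + 64 = 10(100j³ + 120j² + 48j + 6) + 4, so r³ ≡ 4 (mod 10).

[⇐] For the converse, argue contrapositively. If r ≢ 4 (mod 10), then r is congruent to one of 0, 1, 2, 3, 5, 6, 7, 8, 9 modulo 10, and these give r³ ≡ 0, 1, 8, 7, 5, 6, 3, 2, 9 respectively — never 4.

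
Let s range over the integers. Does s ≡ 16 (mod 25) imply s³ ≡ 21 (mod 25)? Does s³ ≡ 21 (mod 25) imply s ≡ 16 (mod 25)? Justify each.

Both directions hold; the statement is true.

(←) Suppose s³ ≡ 21 (mod 25). The only residue r in {0, …, 24} with r³ ≡ 21 (mod 25) is r = 16, so s ≡ 16 (mod 25).

(→) Suppose s ≡ 16 (mod 25). Write s = 25j + 16. Then (25j + 16)³ = 15625j³ + 30000j² + 19200j + 4096 = 25(625j³ + 1200j² + 768j + 163) + 21, so s³ ≡ 21 (mod 25).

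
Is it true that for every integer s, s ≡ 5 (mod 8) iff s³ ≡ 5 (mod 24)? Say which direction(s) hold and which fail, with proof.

(⇒) fails; (⇐) holds.

(⟹) This fails: take s = 13. Then 13 ≡ 5 (mod 8), but 13³ = 2197 ≡ 13 (mod 24), not 5.

(⟸) Conversely, the residues r modulo 24 with r³ ≡ 5 (mod 24) are exactly {5}, and each is ≡ 5 (mod 8).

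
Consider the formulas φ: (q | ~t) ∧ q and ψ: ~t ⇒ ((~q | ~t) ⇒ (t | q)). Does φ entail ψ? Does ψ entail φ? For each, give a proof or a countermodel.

(⇒) Assume the antecedent. If t is true, ~t ⇒ ((~q | ~t) ⇒ (t | q)) reduces to true regardless of the other variables. If t is false, the antecedent forces (t = F, q = T), and ~t ⇒ ((~q | ~t) ⇒ (t | q)) holds there. Either way ~t ⇒ ((~q | ~t) ⇒ (t | q)) holds.

(⇐) This fails. Under t = T, q = F, the left side is false but the right side is true.

Only the forward direction holds.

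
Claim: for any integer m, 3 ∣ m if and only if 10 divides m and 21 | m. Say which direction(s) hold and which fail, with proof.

(←) Suppose 10 ∣ m and 21 ∣ m. Any common multiple of 10 and 21 is a multiple of their lcm; here gcd(10, 21) = 1, so lcm(10, 21) = 10·21 = 210, so 210 ∣ m. Since 3 ∣ 210, it follows that 3 ∣ m.

(→) This fails: take m = 3. Certainly 3 ∣ 3, but 10 ∤ 3.

(⇒) fails; (⇐) holds.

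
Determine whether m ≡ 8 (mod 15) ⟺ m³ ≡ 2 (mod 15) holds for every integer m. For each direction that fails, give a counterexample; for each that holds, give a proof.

Both directions hold.

Forward direction. Suppose m ≡ 8 (mod 15). Write m = 15j + 8. Then (15j + 8)³ = 3375j³ + 5400j² + 2880j + 512 = 15(225j³ + 360j² + 192j + 34) + 2, so m³ ≡ 2 (mod 15).

Converse. Suppose m³ ≡ 2 (mod 15). The only residue r in {0, …, 14} with r³ ≡ 2 (mod 15) is r = 8, so m ≡ 8 (mod 15).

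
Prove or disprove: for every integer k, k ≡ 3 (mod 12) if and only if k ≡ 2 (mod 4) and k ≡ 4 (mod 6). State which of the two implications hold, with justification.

(→) This fails: k = 3 gives 3 ≡ 3 (mod 12) but 3 ≡ 3 (mod 4), so the conjunction on the right does not hold.

(←) This fails: k = 10 satisfies both congruences on the right (10 ≡ 2 mod 4 and 10 ≡ 4 mod 6) yet 10 ≡ 10 (mod 12), not 3.

Both directions fail.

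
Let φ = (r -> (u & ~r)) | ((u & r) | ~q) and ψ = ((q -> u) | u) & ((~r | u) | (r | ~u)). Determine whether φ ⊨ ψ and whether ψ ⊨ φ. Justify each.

Converse. Assume the antecedent. If u is true, the consequent reduces to true regardless of the other variables. If u is false, the antecedent forces (r = F, u = F, q = F) or (r = T, u = F, q = F), and the consequent holds there. Either way the consequent holds.

Forward direction. This fails. Under r = F, u = F, q = T, the left side is true but the right side is false.

(⇒) fails; (⇐) holds.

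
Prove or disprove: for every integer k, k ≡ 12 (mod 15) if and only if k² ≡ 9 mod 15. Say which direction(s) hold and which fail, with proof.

(⟹) Suppose k ≡ 12 (mod 15). Write k = 15j + 12. Then (15j + 12)² = 225j² + 360j + 144 = 15(15j² + 24j + 9) + 9, so k² ≡ 9 (mod 15).

(⟸) This fails: take k = 3. Then 3² = 9 ≡ 9 (mod 15), yet 3 ≡ 3 (mod 15), not 12.

Only the forward implication holds.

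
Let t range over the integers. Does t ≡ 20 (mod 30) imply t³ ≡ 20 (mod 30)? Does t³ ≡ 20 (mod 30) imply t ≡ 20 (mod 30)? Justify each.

(⟸) Suppose t³ ≡ 20 (mod 30). The only residue r in {0, …, 29} with r³ ≡ 20 (mod 30) is r = 20, so t ≡ 20 (mod 30).

(⟹) Suppose t ≡ 20 (mod 30). Write t = 30j + 20. Then (30j + 20)³ = 27000j³ + 54000j² + 36000j + 8000 = 30(900j³ + 1800j² + 1200j + 266) + 20, so t³ ≡ 20 (mod 30).

Equivalent; both directions hold.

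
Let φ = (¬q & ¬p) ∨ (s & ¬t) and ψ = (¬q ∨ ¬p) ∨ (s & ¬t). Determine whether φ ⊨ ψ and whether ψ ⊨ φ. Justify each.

[⇒] Assume the antecedent. If p is true, the antecedent forces (t = F, p = T, s = T, q = F) or (t = F, p = T, s = T, q = T), and (¬q ∨ ¬p) ∨ (s & ¬t) holds there. If p is false, (¬q ∨ ¬p) ∨ (s & ¬t) reduces to true regardless of the other variables. Either way (¬q ∨ ¬p) ∨ (s & ¬t) holds.

[⇐] This fails. Under t = F, p = T, s = F, q = F, the left side is false but the right side is true.

The forward direction holds; the converse fails.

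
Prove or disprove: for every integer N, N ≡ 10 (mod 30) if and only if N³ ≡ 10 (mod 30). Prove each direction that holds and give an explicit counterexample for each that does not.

[⇒] Suppose N ≡ 10 (mod 30). Write N = 30j + 10. Then (30j + 10)³ = 27000j³ + 27000j² + 9000j + 1000 = 30(900j³ + 900j² + 300j + 33) + 10, so N³ ≡ 10 (mod 30).

[⇐] Conversely, suppose N³ ≡ 10 (mod 30). The only residue r in {0, …, 29} with r³ ≡ 10 (mod 30) is r = 10, so N ≡ 10 (mod 30).

Both directions hold; the statement is true.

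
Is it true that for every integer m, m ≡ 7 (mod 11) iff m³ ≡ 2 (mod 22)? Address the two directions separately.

Forward direction. This fails: take m = 7. Then 7 ≡ 7 (mod 11), but 7³ = 343 ≡ 13 (mod 22), not 2.

Converse. The residues r modulo 22 with r³ ≡ 2 (mod 22) are exactly {18}, and each is ≡ 7 (mod 11).

(⇒) fails; (⇐) holds.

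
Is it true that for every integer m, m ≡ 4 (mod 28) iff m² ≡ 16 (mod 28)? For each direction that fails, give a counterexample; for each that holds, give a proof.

Not equivalent: only (⇒) holds.

(⟹) Suppose m ≡ 4 (mod 28). Write m = 28j + 4. Then (28j + 4)² = 784j² + 224j + 16 = 28(28j² + 8j) + 16, so m² ≡ 16 (mod 28).

(⟸) This fails: take m = 10. Then 10² = 100 ≡ 16 (mod 28), yet 10 ≡ 10 (mod 28), not 4.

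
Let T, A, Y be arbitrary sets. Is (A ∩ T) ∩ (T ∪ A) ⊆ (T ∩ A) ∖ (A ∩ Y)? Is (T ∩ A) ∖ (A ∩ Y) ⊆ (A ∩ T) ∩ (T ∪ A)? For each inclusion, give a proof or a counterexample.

Only the reverse inclusion holds.

(⟹) This inclusion fails. Take T = {1}, A = {1}, Y = {1}; then 1 ∈ (A ∩ T) ∩ (T ∪ A) but 1 ∉ (T ∩ A) ∖ (A ∩ Y).

(⟸) Let x ∈ (T ∩ A) ∖ (A ∩ Y). Then x ∈ T ∩ A and x ∉ Y, from which x ∈ (A ∩ T) ∩ (T ∪ A).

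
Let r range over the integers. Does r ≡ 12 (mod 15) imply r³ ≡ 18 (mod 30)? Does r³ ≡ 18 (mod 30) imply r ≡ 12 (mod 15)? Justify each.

(⟸) The residues r modulo 30 with r³ ≡ 18 (mod 30) are exactly {12}, and each is ≡ 12 (mod 15).

(⟹) This fails: take r = 27. Then 27 ≡ 12 (mod 15), but 27³ = 19683 ≡ 3 (mod 30), not 18.

Not equivalent: only (⇐) holds.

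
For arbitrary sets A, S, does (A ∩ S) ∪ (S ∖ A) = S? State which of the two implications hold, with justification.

(⟹) Let x ∈ (A ∩ S) ∪ (S ∖ A). Then either x ∈ S and x ∉ A; or x ∈ A ∩ S. In each case x ∈ S, so (A ∩ S) ∪ (S ∖ A) ⊆ S.

(⟸) Let x ∈ S. Then either x ∈ S and x ∉ A; or x ∈ A ∩ S. In each case x ∈ (A ∩ S) ∪ (S ∖ A), so S ⊆ (A ∩ S) ∪ (S ∖ A).

Both inclusions hold.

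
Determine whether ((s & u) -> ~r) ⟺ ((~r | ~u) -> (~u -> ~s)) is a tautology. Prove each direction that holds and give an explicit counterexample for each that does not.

Neither implication holds.

Forward direction. This fails. Under r = F, u = F, s = T, the left side is true but the right side is false.

Converse. This fails. Under r = T, u = T, s = T, the left side is false but the right side is true.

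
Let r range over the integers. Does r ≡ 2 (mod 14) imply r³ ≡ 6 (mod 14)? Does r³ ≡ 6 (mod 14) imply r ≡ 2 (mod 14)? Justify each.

Both directions fail.

(⇒) This fails: take r = 2. Then 2 ≡ 2 (mod 14), but 2³ = 8 ≡ 8 (mod 14), not 6.

(⇐) This fails: take r = 6. Then 6³ = 216 ≡ 6 (mod 14), yet 6 ≡ 6 (mod 14), not 2.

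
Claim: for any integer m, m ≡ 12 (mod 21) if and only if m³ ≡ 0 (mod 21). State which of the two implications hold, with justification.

[⇒] This fails: take m = 12. Then 12 ≡ 12 (mod 21), but 12³ = 1728 ≡ 6 (mod 21), not 0.

[⇐] This fails: take m = 0. Then 0³ = 0 ≡ 0 (mod 21), yet 0 ≡ 0 (mod 21), not 12.

(⇒) fails and (⇐) fails.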